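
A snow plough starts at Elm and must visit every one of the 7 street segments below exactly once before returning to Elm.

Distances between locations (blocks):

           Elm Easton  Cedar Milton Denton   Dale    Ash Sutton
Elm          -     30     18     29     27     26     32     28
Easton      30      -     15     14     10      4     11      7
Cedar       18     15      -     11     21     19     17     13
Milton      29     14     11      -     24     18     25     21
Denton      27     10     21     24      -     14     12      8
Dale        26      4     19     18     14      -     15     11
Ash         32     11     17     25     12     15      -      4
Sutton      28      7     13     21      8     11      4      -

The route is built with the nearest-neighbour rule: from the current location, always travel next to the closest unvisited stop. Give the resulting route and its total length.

At Elm the remaining stops are Cedar 18, Dale 26, Denton 27, Sutton 28, Milton 29, Easton 30, Ash 32; go to Cedar.
At Cedar the remaining stops are Milton 11, Sutton 13, Easton 15, Ash 17, Dale 19, Denton 21; go to Milton.
At Milton the remaining stops are Easton 14, Dale 18, Sutton 21, Denton 24, Ash 25; go to Easton.
At Easton the remaining stops are Dale 4, Sutton 7, Denton 10, Ash 11; go to Dale.
At Dale the remaining stops are Sutton 11, Denton 14, Ash 15; go to Sutton.
At Sutton the remaining stops are Ash 4, Denton 8; go to Ash.
At Ash the remaining stops are Denton 12; go to Denton.
Return Denton→Elm: 27.
Total = 18 + 11 + 14 + 4 + 11 + 4 + 12 + 27 = 101.

Nearest-neighbour total = 101 blocks; route Elm → Cedar → Milton → Easton → Dale → Sutton → Ash → Denton → Elm.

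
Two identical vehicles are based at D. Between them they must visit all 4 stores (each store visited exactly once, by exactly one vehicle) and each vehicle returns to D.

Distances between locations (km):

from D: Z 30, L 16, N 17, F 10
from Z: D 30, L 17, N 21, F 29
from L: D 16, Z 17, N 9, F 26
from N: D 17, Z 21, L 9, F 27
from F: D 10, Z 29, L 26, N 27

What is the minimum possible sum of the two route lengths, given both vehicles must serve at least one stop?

Minimum combined distance: 91 km.

Check every non-empty split of the stops between the two vehicles; for each half take its own optimal tour:
  {Z} + {L, N, F}: 60 + 62 = 122
  {L} + {Z, N, F}: 32 + 77 = 109
  {Z, L} + {N, F}: 63 + 54 = 117
  {N} + {Z, L, F}: 34 + 72 = 106
  {Z, N} + {L, F}: 68 + 52 = 120
  {L, N} + {Z, F}: 42 + 69 = 111
  … (7 splits in total)
  {Z, L, N} + {F}: 71 + 20 = 91  ← best
Best: vehicle 1 D → L → Z → N → D = 71; vehicle 2 D → F → D = 20; combined 91.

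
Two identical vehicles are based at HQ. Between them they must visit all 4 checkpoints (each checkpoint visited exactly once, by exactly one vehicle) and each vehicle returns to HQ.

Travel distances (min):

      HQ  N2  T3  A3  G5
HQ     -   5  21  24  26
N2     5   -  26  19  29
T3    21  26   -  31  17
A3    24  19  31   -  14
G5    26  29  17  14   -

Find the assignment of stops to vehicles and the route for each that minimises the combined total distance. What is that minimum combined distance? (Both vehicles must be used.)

86 min — the smallest possible combined total.

Check every non-empty split of the stops between the two vehicles; for each half take its own optimal tour:
  {N2} + {T3, A3, G5}: 10 + 76 = 86
  {T3} + {N2, A3, G5}: 42 + 64 = 106
  {N2, T3} + {A3, G5}: 52 + 64 = 116
  {A3} + {N2, T3, G5}: 48 + 72 = 120
  {N2, A3} + {T3, G5}: 48 + 64 = 112
  {T3, A3} + {N2, G5}: 76 + 60 = 136
  … (7 splits in total)
Best: vehicle 1 HQ → N2 → HQ = 10; vehicle 2 HQ → T3 → G5 → A3 → HQ = 76; combined 86.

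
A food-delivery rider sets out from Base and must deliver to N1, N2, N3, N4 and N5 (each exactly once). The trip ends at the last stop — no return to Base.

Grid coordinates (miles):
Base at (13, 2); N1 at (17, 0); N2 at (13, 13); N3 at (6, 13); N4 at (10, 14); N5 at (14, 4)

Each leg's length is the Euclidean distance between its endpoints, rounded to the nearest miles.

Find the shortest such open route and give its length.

There are 5! = 120 possible orderings.
Base→N1→N2→N3→N4→N5: 4+14+7+4+11 = 40
Base→N1→N2→N3→N5→N4: 4+14+7+12+11 = 48
Base→N1→N2→N4→N3→N5: 4+14+3+4+12 = 37
Base→N1→N2→N4→N5→N3: 4+14+3+11+12 = 44
Base→N1→N2→N5→N3→N4: 4+14+9+12+4 = 43
Base→N1→N2→N5→N4→N3: 4+14+9+11+4 = 42
Base→N1→N3→N2→N4→N5: 4+17+7+3+11 = 42
Base→N1→N3→N2→N5→N4: 4+17+7+9+11 = 48
Base→N1→N3→N4→N2→N5: 4+17+4+3+9 = 37
Base→N1→N3→N4→N5→N2: 4+17+4+11+9 = 45
Base→N1→N3→N5→N2→N4: 4+17+12+9+3 = 45
Base→N1→N3→N5→N4→N2: 4+17+12+11+3 = 47
Base→N1→N4→N2→N3→N5: 4+16+3+7+12 = 42
Base→N1→N4→N2→N5→N3: 4+16+3+9+12 = 44
… (106 more)
Base→N1→N5→N2→N4→N3: 4+5+9+3+4 = 25  ← best
The minimum is 25.
One shortest path: Base → N1 → N5 → N2 → N4 → N3.

25 miles — the minimum one-way total.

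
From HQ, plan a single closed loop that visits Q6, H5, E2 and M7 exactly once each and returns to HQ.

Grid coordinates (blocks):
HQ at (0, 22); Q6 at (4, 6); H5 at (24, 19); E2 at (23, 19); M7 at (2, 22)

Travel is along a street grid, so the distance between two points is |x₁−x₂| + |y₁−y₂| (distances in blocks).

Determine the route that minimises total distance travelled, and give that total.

Minimum total distance: 80 blocks.

There are 12 distinct closed tours to check (reversals are equivalent).
HQ - Q6 - H5 - E2 - M7 - HQ: 20+33+1+24+2 = 80
HQ - Q6 - H5 - M7 - E2 - HQ: 20+33+25+24+26 = 128
HQ - Q6 - E2 - H5 - M7 - HQ: 20+32+1+25+2 = 80
HQ - Q6 - E2 - M7 - H5 - HQ: 20+32+24+25+27 = 128
HQ - Q6 - M7 - H5 - E2 - HQ: 20+18+25+1+26 = 90
HQ - Q6 - M7 - E2 - H5 - HQ: 20+18+24+1+27 = 90
HQ - H5 - Q6 - E2 - M7 - HQ: 27+33+32+24+2 = 118
HQ - H5 - Q6 - M7 - E2 - HQ: 27+33+18+24+26 = 128
HQ - H5 - E2 - Q6 - M7 - HQ: 27+1+32+18+2 = 80
HQ - H5 - M7 - Q6 - E2 - HQ: 27+25+18+32+26 = 128
HQ - E2 - Q6 - H5 - M7 - HQ: 26+32+33+25+2 = 118
HQ - E2 - H5 - Q6 - M7 - HQ: 26+1+33+18+2 = 80
The minimum is 80.
One optimal route: HQ → Q6 → H5 → E2 → M7 → HQ (or its reverse).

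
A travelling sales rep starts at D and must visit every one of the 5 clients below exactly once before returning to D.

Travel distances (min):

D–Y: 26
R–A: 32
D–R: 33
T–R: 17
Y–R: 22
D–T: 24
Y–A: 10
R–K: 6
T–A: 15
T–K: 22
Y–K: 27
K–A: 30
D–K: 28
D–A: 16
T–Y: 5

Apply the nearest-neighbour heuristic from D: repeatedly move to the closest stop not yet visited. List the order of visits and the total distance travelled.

D → [A:16 / T:24 / Y:26 / K:28 / R:33] → A (16)
A → [Y:10 / T:15 / K:30 / R:32] → Y (10)
Y → [T:5 / R:22 / K:27] → T (5)
T → [R:17 / K:22] → R (17)
R → [K:6] → K (6)
Return K→D: 28.
Total = 16 + 10 + 5 + 17 + 6 + 28 = 82.

82 min along D → A → Y → T → R → K → D.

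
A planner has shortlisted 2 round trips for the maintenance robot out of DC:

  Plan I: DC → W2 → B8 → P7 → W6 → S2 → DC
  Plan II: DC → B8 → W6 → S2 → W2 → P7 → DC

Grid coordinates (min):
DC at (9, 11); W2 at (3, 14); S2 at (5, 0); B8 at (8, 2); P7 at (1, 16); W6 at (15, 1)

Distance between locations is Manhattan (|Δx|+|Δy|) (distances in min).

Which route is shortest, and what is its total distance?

Plan I: 9 + 17 + 21 + 29 + 11 + 15 = 102
Plan II: 10 + 8 + 11 + 16 + 4 + 13 = 62

62 min — Plan II is the shortest.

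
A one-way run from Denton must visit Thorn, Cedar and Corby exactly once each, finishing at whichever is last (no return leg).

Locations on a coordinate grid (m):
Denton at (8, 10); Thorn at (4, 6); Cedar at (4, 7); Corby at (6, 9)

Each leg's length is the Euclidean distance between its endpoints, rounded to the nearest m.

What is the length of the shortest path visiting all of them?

There are 3! = 6 possible orderings.
Denton - Thorn - Cedar - Corby: 6+1+3 = 10
Denton - Thorn - Corby - Cedar: 6+4+3 = 13
Denton - Cedar - Thorn - Corby: 5+1+4 = 10
Denton - Cedar - Corby - Thorn: 5+3+4 = 12
Denton - Corby - Thorn - Cedar: 2+4+1 = 7
Denton - Corby - Cedar - Thorn: 2+3+1 = 6
The minimum is 6.
One shortest path: Denton → Corby → Cedar → Thorn.

Shortest open route: 6 m.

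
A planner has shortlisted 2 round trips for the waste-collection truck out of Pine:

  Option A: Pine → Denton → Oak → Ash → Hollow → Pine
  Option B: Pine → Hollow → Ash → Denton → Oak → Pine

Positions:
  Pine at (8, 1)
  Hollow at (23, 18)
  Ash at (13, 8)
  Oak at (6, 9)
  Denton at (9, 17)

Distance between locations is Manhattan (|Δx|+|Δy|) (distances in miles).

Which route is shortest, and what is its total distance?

Shortest is Option B, total 86 miles.

Option A: 17 + 11 + 8 + 20 + 32 = 88
Option B: 32 + 20 + 13 + 11 + 10 = 86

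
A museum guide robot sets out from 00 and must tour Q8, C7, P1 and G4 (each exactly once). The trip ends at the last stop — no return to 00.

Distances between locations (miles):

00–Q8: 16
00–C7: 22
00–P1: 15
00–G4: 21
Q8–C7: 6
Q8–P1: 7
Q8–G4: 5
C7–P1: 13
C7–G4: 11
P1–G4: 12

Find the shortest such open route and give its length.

There are 4! = 24 possible orderings.
00→Q8→C7→P1→G4: 16+6+13+12 = 47
00→Q8→C7→G4→P1: 16+6+11+12 = 45
00→Q8→P1→C7→G4: 16+7+13+11 = 47
00→Q8→P1→G4→C7: 16+7+12+11 = 46
00→Q8→G4→C7→P1: 16+5+11+13 = 45
00→Q8→G4→P1→C7: 16+5+12+13 = 46
00→C7→Q8→P1→G4: 22+6+7+12 = 47
00→C7→Q8→G4→P1: 22+6+5+12 = 45
00→C7→P1→Q8→G4: 22+13+7+5 = 47
00→C7→P1→G4→Q8: 22+13+12+5 = 52
00→C7→G4→Q8→P1: 22+11+5+7 = 45
00→C7→G4→P1→Q8: 22+11+12+7 = 52
00→P1→Q8→C7→G4: 15+7+6+11 = 39
00→P1→Q8→G4→C7: 15+7+5+11 = 38
… (10 more)
The minimum is 38.
One shortest path: 00 → P1 → Q8 → G4 → C7.

Minimum one-way distance = 38 miles.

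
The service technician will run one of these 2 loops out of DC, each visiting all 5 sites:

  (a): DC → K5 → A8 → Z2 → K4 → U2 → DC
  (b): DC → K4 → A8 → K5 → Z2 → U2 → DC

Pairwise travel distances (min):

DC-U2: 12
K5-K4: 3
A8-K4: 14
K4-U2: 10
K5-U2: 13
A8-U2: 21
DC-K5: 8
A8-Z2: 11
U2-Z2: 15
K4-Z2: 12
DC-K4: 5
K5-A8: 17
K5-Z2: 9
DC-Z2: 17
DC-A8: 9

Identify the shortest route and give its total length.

Shortest is (a), total 70 min.

(a): 8 + 17 + 11 + 12 + 10 + 12 = 70
(b): 5 + 14 + 17 + 9 + 15 + 12 = 72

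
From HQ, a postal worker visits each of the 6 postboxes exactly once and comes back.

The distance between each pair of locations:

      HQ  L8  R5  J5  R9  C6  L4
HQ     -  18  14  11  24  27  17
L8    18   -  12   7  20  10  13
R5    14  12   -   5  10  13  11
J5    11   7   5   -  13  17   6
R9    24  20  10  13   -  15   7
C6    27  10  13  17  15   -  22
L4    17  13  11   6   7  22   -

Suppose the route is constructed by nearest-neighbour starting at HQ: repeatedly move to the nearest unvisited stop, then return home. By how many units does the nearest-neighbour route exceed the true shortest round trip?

HQ: J5=11, R5=14, L4=17, L8=18, R9=24, C6=27 ⇒ J5
J5: R5=5, L4=6, L8=7, R9=13, C6=17 ⇒ R5
R5: R9=10, L4=11, L8=12, C6=13 ⇒ R9
R9: L4=7, C6=15, L8=20 ⇒ L4
L4: L8=13, C6=22 ⇒ L8
L8: C6=10 ⇒ C6
NN route HQ → J5 → R5 → R9 → L4 → L8 → C6 → HQ costs 83.
Optimal: HQ → L8 → C6 → R5 → R9 → L4 → J5 → HQ costs 75 (by enumerating all 360 distinct tours).
Excess = 83 − 75 = 8.

The nearest-neighbour route is 8 longer than optimal.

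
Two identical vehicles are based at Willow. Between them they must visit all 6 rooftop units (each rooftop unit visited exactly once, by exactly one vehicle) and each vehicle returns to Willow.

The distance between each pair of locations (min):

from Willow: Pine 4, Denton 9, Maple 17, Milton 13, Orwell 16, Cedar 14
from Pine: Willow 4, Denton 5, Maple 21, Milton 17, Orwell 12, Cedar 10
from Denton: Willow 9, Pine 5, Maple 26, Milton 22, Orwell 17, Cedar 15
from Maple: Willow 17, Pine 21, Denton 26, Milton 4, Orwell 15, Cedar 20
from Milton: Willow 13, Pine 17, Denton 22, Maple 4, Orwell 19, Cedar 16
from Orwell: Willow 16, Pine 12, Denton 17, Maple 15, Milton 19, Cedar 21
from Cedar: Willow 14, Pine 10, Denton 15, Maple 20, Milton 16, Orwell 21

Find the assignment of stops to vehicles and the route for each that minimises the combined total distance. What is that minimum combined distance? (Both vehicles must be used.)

Minimum combined distance: 83 min.

Try each way of splitting the stops between the two vehicles (each non-empty) and, for each split, find the best tour for each vehicle:
  {Pine} + {Denton, Maple, Milton, Orwell, Cedar}: 8 + 75 = 83
  {Denton} + {Pine, Maple, Milton, Orwell, Cedar}: 18 + 65 = 83
  {Pine, Denton} + {Maple, Milton, Orwell, Cedar}: 18 + 65 = 83
  {Maple} + {Pine, Denton, Milton, Orwell, Cedar}: 34 + 75 = 109
  {Pine, Maple} + {Denton, Milton, Orwell, Cedar}: 42 + 75 = 117
  {Denton, Maple} + {Pine, Milton, Orwell, Cedar}: 52 + 65 = 117
  … (31 splits in total)
Best: vehicle 1 Willow → Pine → Willow = 8; vehicle 2 Willow → Denton → Orwell → Maple → Milton → Cedar → Willow = 75; combined 83.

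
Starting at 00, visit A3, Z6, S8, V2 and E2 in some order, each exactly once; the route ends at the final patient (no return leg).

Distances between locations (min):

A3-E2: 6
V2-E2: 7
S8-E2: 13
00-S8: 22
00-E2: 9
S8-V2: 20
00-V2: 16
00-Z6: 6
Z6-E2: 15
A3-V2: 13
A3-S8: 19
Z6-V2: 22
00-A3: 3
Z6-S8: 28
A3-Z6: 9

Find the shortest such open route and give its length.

48 min — the minimum one-way total.

There are 5! = 120 possible orderings.
00 → A3 → Z6 → S8 → V2 → E2: 3+9+28+20+7 = 67
00 → A3 → Z6 → S8 → E2 → V2: 3+9+28+13+7 = 60
00 → A3 → Z6 → V2 → S8 → E2: 3+9+22+20+13 = 67
00 → A3 → Z6 → V2 → E2 → S8: 3+9+22+7+13 = 54
00 → A3 → Z6 → E2 → S8 → V2: 3+9+15+13+20 = 60
00 → A3 → Z6 → E2 → V2 → S8: 3+9+15+7+20 = 54
00 → A3 → S8 → Z6 → V2 → E2: 3+19+28+22+7 = 79
00 → A3 → S8 → Z6 → E2 → V2: 3+19+28+15+7 = 72
00 → A3 → S8 → V2 → Z6 → E2: 3+19+20+22+15 = 79
00 → A3 → S8 → V2 → E2 → Z6: 3+19+20+7+15 = 64
00 → A3 → S8 → E2 → Z6 → V2: 3+19+13+15+22 = 72
00 → A3 → S8 → E2 → V2 → Z6: 3+19+13+7+22 = 64
00 → A3 → V2 → Z6 → S8 → E2: 3+13+22+28+13 = 79
00 → A3 → V2 → Z6 → E2 → S8: 3+13+22+15+13 = 66
… (106 more)
00 → Z6 → A3 → V2 → E2 → S8: 6+9+13+7+13 = 48  ← best
The minimum is 48.
One shortest path: 00 → Z6 → A3 → V2 → E2 → S8.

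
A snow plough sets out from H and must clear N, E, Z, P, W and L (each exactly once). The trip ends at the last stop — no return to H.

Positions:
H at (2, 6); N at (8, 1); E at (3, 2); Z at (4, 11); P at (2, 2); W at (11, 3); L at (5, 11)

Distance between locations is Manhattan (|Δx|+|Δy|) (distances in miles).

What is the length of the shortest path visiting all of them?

There are 6! = 720 possible orderings.
H→N→E→Z→P→W→L: 11+6+10+11+10+14 = 62
H→N→E→Z→P→L→W: 11+6+10+11+12+14 = 64
H→N→E→Z→W→P→L: 11+6+10+15+10+12 = 64
H→N→E→Z→W→L→P: 11+6+10+15+14+12 = 68
H→N→E→Z→L→P→W: 11+6+10+1+12+10 = 50
H→N→E→Z→L→W→P: 11+6+10+1+14+10 = 52
H→N→E→P→Z→W→L: 11+6+1+11+15+14 = 58
H→N→E→P→Z→L→W: 11+6+1+11+1+14 = 44
… (712 more)
H→P→E→N→W→L→Z: 4+1+6+5+14+1 = 31  ← best
The minimum is 31.
One shortest path: H → P → E → N → W → L → Z.

Minimum one-way distance = 31 miles.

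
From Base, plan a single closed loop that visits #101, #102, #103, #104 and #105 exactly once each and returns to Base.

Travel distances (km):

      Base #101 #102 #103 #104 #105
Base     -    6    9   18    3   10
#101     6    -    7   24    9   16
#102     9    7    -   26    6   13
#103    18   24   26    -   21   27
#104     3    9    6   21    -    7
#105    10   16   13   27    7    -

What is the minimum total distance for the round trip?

Base - #101 - #102 - #103 - #104 - #105 - Base: 6+7+26+21+7+10 = 77
Base - #101 - #102 - #103 - #105 - #104 - Base: 6+7+26+27+7+3 = 76
Base - #101 - #102 - #104 - #103 - #105 - Base: 6+7+6+21+27+10 = 77
Base - #101 - #102 - #104 - #105 - #103 - Base: 6+7+6+7+27+18 = 71
Base - #101 - #102 - #105 - #103 - #104 - Base: 6+7+13+27+21+3 = 77
Base - #101 - #102 - #105 - #104 - #103 - Base: 6+7+13+7+21+18 = 72
Base - #101 - #103 - #102 - #104 - #105 - Base: 6+24+26+6+7+10 = 79
Base - #101 - #103 - #102 - #105 - #104 - Base: 6+24+26+13+7+3 = 79
Base - #101 - #103 - #104 - #102 - #105 - Base: 6+24+21+6+13+10 = 80
Base - #101 - #103 - #104 - #105 - #102 - Base: 6+24+21+7+13+9 = 80
Base - #101 - #103 - #105 - #102 - #104 - Base: 6+24+27+13+6+3 = 79
Base - #101 - #103 - #105 - #104 - #102 - Base: 6+24+27+7+6+9 = 79
Base - #101 - #104 - #102 - #103 - #105 - Base: 6+9+6+26+27+10 = 84
Base - #101 - #104 - #102 - #105 - #103 - Base: 6+9+6+13+27+18 = 79
… (46 more)
The minimum is 71.
One optimal route: Base → #101 → #102 → #104 → #105 → #103 → Base (or its reverse).

Shortest round trip = 71 km.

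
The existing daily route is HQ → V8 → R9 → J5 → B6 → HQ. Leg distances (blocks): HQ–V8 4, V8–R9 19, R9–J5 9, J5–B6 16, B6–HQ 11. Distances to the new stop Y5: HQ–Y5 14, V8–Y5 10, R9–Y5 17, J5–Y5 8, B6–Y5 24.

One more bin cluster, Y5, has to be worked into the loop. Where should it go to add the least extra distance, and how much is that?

Insertion cost between consecutive stops i–j is d(i,Y5) + d(Y5,j) − d(i,j):
  between HQ and V8: 14 + 10 − 4 = 20
  between V8 and R9: 10 + 17 − 19 = 8
  between R9 and J5: 17 + 8 − 9 = 16
  between J5 and B6: 8 + 24 − 16 = 16
  between B6 and HQ: 24 + 14 − 11 = 27
Cheapest insertion is between V8 and R9, adding 8.
New total = 59 + 8 = 67.

Adding 8 blocks by placing Y5 on the V8–R9 leg.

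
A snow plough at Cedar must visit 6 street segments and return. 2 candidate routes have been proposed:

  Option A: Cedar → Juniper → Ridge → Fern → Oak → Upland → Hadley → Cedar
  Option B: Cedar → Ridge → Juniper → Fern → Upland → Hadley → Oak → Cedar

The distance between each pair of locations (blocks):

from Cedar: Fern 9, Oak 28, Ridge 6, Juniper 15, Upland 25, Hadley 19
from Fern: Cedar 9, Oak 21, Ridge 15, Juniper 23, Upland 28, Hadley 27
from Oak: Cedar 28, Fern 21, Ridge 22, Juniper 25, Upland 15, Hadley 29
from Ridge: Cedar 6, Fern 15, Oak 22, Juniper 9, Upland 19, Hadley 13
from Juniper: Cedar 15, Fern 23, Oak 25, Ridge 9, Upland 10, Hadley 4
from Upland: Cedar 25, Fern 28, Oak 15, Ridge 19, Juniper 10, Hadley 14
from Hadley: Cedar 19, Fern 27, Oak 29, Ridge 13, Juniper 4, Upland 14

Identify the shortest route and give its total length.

Option A: 15 + 9 + 15 + 21 + 15 + 14 + 19 = 108
Option B: 6 + 9 + 23 + 28 + 14 + 29 + 28 = 137

Shortest is Option A, total 108 blocks.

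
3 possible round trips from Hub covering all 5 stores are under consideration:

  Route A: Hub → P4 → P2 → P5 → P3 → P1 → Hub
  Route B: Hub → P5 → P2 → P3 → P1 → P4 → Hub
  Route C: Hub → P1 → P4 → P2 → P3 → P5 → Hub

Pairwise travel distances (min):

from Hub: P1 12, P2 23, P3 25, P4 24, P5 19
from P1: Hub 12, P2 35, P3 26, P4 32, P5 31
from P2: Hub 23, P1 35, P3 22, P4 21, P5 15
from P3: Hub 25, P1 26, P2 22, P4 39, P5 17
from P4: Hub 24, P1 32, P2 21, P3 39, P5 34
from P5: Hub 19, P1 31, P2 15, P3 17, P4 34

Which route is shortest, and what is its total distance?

115 min — Route A is the shortest.

Route A: 24 + 21 + 15 + 17 + 26 + 12 = 115
Route B: 19 + 15 + 22 + 26 + 32 + 24 = 138
Route C: 12 + 32 + 21 + 22 + 17 + 19 = 123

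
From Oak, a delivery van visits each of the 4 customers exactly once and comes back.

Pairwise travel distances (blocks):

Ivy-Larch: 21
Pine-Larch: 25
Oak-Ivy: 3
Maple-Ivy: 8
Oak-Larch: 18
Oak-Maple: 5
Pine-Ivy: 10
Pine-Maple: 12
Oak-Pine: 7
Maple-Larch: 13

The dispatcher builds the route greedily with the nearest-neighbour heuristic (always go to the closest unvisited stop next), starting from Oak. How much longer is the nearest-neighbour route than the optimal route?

Oak: Ivy=3, Maple=5, Pine=7, Larch=18 ⇒ Ivy
Ivy: Maple=8, Pine=10, Larch=21 ⇒ Maple
Maple: Pine=12, Larch=13 ⇒ Pine
Pine: Larch=25 ⇒ Larch
NN route Oak → Ivy → Maple → Pine → Larch → Oak costs 66.
Optimal: Oak → Pine → Maple → Larch → Ivy → Oak costs 56 (by enumerating all 12 distinct tours).
Excess = 66 − 56 = 10.

10 blocks longer than the optimal tour.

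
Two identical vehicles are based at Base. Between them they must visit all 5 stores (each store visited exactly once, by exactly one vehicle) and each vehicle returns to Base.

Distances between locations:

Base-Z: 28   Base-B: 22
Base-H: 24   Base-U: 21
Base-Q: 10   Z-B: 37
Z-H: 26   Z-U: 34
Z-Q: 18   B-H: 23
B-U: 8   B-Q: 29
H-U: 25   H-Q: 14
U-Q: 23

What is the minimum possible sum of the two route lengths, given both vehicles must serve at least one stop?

126 — the smallest possible combined total.

Try each way of splitting the stops between the two vehicles (each non-empty) and, for each split, find the best tour for each vehicle:
  {Z} + {B, H, U, Q}: 56 + 76 = 132
  {B} + {Z, H, U, Q}: 44 + 100 = 144
  {Z, B} + {H, U, Q}: 87 + 70 = 157
  {H} + {Z, B, U, Q}: 48 + 92 = 140
  {Z, H} + {B, U, Q}: 78 + 63 = 141
  {B, H} + {Z, U, Q}: 69 + 83 = 152
  … (15 splits in total)
  {Z, B, H, U} + {Q}: 106 + 20 = 126  ← best
Best: vehicle 1 Base → Z → H → B → U → Base = 106; vehicle 2 Base → Q → Base = 20; combined 126.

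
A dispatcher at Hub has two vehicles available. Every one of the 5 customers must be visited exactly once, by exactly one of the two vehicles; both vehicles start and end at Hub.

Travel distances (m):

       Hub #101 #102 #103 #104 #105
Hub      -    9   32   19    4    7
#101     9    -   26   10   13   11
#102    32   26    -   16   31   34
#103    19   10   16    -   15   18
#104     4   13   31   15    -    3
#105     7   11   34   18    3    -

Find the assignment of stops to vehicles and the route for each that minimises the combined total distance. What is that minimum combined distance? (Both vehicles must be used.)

Try each way of splitting the stops between the two vehicles (each non-empty) and, for each split, find the best tour for each vehicle:
  {#101} + {#102, #103, #104, #105}: 18 + 73 = 91
  {#102} + {#101, #103, #104, #105}: 64 + 44 = 108
  {#101, #102} + {#103, #104, #105}: 67 + 44 = 111
  {#103} + {#101, #102, #104, #105}: 38 + 76 = 114
  {#101, #103} + {#102, #104, #105}: 38 + 73 = 111
  {#102, #103} + {#101, #104, #105}: 67 + 27 = 94
  … (15 splits in total)
  {#101, #102, #103} + {#104, #105}: 67 + 14 = 81  ← best
Best: vehicle 1 Hub → #101 → #103 → #102 → Hub = 67; vehicle 2 Hub → #104 → #105 → Hub = 14; combined 81.

Minimum combined distance: 81 m.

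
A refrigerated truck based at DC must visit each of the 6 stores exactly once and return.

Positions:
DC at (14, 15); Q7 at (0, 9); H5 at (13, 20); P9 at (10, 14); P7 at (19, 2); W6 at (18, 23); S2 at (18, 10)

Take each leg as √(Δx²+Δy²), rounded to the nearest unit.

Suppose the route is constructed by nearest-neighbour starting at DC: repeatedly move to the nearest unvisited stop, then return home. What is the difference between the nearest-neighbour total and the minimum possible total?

Excess over optimum: 6.

DC: P9=4, H5=5, S2=6, W6=9, P7=14, Q7=15 ⇒ P9
P9: H5=7, S2=9, Q7=11, W6=12, P7=15 ⇒ H5
H5: W6=6, S2=11, Q7=17, P7=19 ⇒ W6
W6: S2=13, P7=21, Q7=23 ⇒ S2
S2: P7=8, Q7=18 ⇒ P7
P7: Q7=20 ⇒ Q7
NN route DC → P9 → H5 → W6 → S2 → P7 → Q7 → DC costs 73.
Optimal: DC → H5 → W6 → S2 → P7 → Q7 → P9 → DC costs 67 (by enumerating all 360 distinct tours).
Excess = 73 − 67 = 6.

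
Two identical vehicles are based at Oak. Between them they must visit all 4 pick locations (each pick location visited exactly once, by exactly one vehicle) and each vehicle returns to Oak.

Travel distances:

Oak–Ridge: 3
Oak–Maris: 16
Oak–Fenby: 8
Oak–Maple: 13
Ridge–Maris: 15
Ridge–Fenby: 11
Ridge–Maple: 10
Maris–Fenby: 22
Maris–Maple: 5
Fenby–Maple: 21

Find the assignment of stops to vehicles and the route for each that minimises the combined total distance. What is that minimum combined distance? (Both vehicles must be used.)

Minimum combined distance: 50.

Check every non-empty split of the stops between the two vehicles; for each half take its own optimal tour:
  {Ridge} + {Maris, Fenby, Maple}: 6 + 48 = 54
  {Maris} + {Ridge, Fenby, Maple}: 32 + 42 = 74
  {Ridge, Maris} + {Fenby, Maple}: 34 + 42 = 76
  {Fenby} + {Ridge, Maris, Maple}: 16 + 34 = 50
  {Ridge, Fenby} + {Maris, Maple}: 22 + 34 = 56
  {Maris, Fenby} + {Ridge, Maple}: 46 + 26 = 72
  … (7 splits in total)
Best: vehicle 1 Oak → Fenby → Oak = 16; vehicle 2 Oak → Ridge → Maple → Maris → Oak = 34; combined 50.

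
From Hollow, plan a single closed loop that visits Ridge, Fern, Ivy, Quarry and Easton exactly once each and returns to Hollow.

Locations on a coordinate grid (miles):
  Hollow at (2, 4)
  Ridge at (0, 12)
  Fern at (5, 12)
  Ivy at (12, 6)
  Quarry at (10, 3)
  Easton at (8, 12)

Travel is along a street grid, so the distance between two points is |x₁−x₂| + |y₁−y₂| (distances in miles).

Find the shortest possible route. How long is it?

Shortest round trip = 42 miles.

With 5 stops there are 5!/2 = 60 distinct round trips (a route and its reverse cost the same).
Hollow - Ridge - Fern - Ivy - Quarry - Easton - Hollow: 10+5+13+5+11+14 = 58
Hollow - Ridge - Fern - Ivy - Easton - Quarry - Hollow: 10+5+13+10+11+9 = 58
Hollow - Ridge - Fern - Quarry - Ivy - Easton - Hollow: 10+5+14+5+10+14 = 58
Hollow - Ridge - Fern - Quarry - Easton - Ivy - Hollow: 10+5+14+11+10+12 = 62
Hollow - Ridge - Fern - Easton - Ivy - Quarry - Hollow: 10+5+3+10+5+9 = 42
Hollow - Ridge - Fern - Easton - Quarry - Ivy - Hollow: 10+5+3+11+5+12 = 46
Hollow - Ridge - Ivy - Fern - Quarry - Easton - Hollow: 10+18+13+14+11+14 = 80
Hollow - Ridge - Ivy - Fern - Easton - Quarry - Hollow: 10+18+13+3+11+9 = 64
Hollow - Ridge - Ivy - Quarry - Fern - Easton - Hollow: 10+18+5+14+3+14 = 64
Hollow - Ridge - Ivy - Quarry - Easton - Fern - Hollow: 10+18+5+11+3+11 = 58
Hollow - Ridge - Ivy - Easton - Fern - Quarry - Hollow: 10+18+10+3+14+9 = 64
Hollow - Ridge - Ivy - Easton - Quarry - Fern - Hollow: 10+18+10+11+14+11 = 74
Hollow - Ridge - Quarry - Fern - Ivy - Easton - Hollow: 10+19+14+13+10+14 = 80
Hollow - Ridge - Quarry - Fern - Easton - Ivy - Hollow: 10+19+14+3+10+12 = 68
… (46 more)
The minimum is 42.
One optimal route: Hollow → Ridge → Fern → Easton → Ivy → Quarry → Hollow (or its reverse).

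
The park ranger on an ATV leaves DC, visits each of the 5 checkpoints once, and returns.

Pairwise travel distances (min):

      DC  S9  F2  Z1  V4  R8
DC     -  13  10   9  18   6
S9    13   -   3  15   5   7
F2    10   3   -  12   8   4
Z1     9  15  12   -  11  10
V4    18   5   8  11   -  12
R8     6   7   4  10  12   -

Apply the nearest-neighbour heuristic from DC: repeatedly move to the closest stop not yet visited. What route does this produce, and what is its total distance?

At DC the remaining stops are R8 6, Z1 9, F2 10, S9 13, V4 18; go to R8.
At R8 the remaining stops are F2 4, S9 7, Z1 10, V4 12; go to F2.
At F2 the remaining stops are S9 3, V4 8, Z1 12; go to S9.
At S9 the remaining stops are V4 5, Z1 15; go to V4.
At V4 the remaining stops are Z1 11; go to Z1.
Return Z1→DC: 9.
Total = 6 + 4 + 3 + 5 + 11 + 9 = 38.

Nearest-neighbour total = 38 min; route DC → R8 → F2 → S9 → V4 → Z1 → DC.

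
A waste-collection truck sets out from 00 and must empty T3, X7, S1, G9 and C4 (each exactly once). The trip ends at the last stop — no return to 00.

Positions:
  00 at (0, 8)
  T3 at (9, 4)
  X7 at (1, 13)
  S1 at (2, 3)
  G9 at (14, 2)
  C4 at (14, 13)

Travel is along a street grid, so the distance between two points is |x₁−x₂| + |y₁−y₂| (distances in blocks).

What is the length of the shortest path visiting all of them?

43 blocks — the minimum one-way total.

There are 5! = 120 possible orderings.
00 → T3 → X7 → S1 → G9 → C4: 13+17+11+13+11 = 65
00 → T3 → X7 → S1 → C4 → G9: 13+17+11+22+11 = 74
00 → T3 → X7 → G9 → S1 → C4: 13+17+24+13+22 = 89
00 → T3 → X7 → G9 → C4 → S1: 13+17+24+11+22 = 87
00 → T3 → X7 → C4 → S1 → G9: 13+17+13+22+13 = 78
00 → T3 → X7 → C4 → G9 → S1: 13+17+13+11+13 = 67
00 → T3 → S1 → X7 → G9 → C4: 13+8+11+24+11 = 67
00 → T3 → S1 → X7 → C4 → G9: 13+8+11+13+11 = 56
00 → T3 → S1 → G9 → X7 → C4: 13+8+13+24+13 = 71
00 → T3 → S1 → G9 → C4 → X7: 13+8+13+11+13 = 58
00 → T3 → S1 → C4 → X7 → G9: 13+8+22+13+24 = 80
00 → T3 → S1 → C4 → G9 → X7: 13+8+22+11+24 = 78
00 → T3 → G9 → X7 → S1 → C4: 13+7+24+11+22 = 77
00 → T3 → G9 → X7 → C4 → S1: 13+7+24+13+22 = 79
… (106 more)
00 → X7 → S1 → T3 → G9 → C4: 6+11+8+7+11 = 43  ← best
The minimum is 43.
One shortest path: 00 → X7 → S1 → T3 → G9 → C4.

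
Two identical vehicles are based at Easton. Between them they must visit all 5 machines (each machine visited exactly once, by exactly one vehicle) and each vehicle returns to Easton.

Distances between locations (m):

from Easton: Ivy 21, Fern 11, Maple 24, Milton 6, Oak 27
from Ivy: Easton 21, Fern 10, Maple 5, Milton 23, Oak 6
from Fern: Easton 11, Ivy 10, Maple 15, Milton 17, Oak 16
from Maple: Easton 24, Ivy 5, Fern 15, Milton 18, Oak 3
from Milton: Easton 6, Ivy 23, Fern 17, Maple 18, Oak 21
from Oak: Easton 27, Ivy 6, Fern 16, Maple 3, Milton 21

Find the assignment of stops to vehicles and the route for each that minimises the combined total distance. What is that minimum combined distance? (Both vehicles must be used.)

Try each way of splitting the stops between the two vehicles (each non-empty) and, for each split, find the best tour for each vehicle:
  {Ivy} + {Fern, Maple, Milton, Oak}: 42 + 54 = 96
  {Fern} + {Ivy, Maple, Milton, Oak}: 22 + 54 = 76
  {Ivy, Fern} + {Maple, Milton, Oak}: 42 + 54 = 96
  {Maple} + {Ivy, Fern, Milton, Oak}: 48 + 54 = 102
  {Ivy, Maple} + {Fern, Milton, Oak}: 50 + 54 = 104
  {Fern, Maple} + {Ivy, Milton, Oak}: 50 + 54 = 104
  … (15 splits in total)
  {Milton} + {Ivy, Fern, Maple, Oak}: 12 + 54 = 66  ← best
Best: vehicle 1 Easton → Milton → Easton = 12; vehicle 2 Easton → Fern → Ivy → Oak → Maple → Easton = 54; combined 66.

Minimum combined distance: 66 m.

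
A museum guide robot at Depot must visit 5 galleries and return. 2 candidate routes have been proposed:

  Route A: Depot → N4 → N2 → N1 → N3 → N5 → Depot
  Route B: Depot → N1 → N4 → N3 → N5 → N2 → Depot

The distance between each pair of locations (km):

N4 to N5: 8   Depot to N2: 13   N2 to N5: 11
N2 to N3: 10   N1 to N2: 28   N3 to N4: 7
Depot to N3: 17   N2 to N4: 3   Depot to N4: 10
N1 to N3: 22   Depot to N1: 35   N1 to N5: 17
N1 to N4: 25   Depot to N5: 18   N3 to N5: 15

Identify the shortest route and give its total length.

Shortest is Route A, total 96 km.

Route A: 10 + 3 + 28 + 22 + 15 + 18 = 96
Route B: 35 + 25 + 7 + 15 + 11 + 13 = 106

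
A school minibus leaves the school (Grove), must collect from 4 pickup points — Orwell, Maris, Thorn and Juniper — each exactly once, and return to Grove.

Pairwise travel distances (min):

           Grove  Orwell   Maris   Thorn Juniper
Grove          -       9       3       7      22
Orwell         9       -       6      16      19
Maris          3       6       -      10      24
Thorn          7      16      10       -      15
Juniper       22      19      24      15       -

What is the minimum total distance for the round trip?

50 min — the shortest possible round trip.

Grove→Orwell→Maris→Thorn→Juniper→Grove: 9+6+10+15+22 = 62
Grove→Orwell→Maris→Juniper→Thorn→Grove: 9+6+24+15+7 = 61
Grove→Orwell→Thorn→Maris→Juniper→Grove: 9+16+10+24+22 = 81
Grove→Orwell→Thorn→Juniper→Maris→Grove: 9+16+15+24+3 = 67
Grove→Orwell→Juniper→Maris→Thorn→Grove: 9+19+24+10+7 = 69
Grove→Orwell→Juniper→Thorn→Maris→Grove: 9+19+15+10+3 = 56
Grove→Maris→Orwell→Thorn→Juniper→Grove: 3+6+16+15+22 = 62
Grove→Maris→Orwell→Juniper→Thorn→Grove: 3+6+19+15+7 = 50
Grove→Maris→Thorn→Orwell→Juniper→Grove: 3+10+16+19+22 = 70
Grove→Maris→Juniper→Orwell→Thorn→Grove: 3+24+19+16+7 = 69
Grove→Thorn→Orwell→Maris→Juniper→Grove: 7+16+6+24+22 = 75
Grove→Thorn→Maris→Orwell→Juniper→Grove: 7+10+6+19+22 = 64
The minimum is 50.
One optimal route: Grove → Maris → Orwell → Juniper → Thorn → Grove (or its reverse).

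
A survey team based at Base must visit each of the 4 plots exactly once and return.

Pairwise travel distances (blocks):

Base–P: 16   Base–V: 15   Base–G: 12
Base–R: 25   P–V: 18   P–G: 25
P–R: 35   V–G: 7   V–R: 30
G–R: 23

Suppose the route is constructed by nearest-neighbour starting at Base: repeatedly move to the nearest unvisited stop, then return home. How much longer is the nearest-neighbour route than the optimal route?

Base: G=12, V=15, P=16, R=25 ⇒ G
G: V=7, R=23, P=25 ⇒ V
V: P=18, R=30 ⇒ P
P: R=35 ⇒ R
NN route Base → G → V → P → R → Base costs 97.
Optimal: Base → P → V → G → R → Base costs 89 (by enumerating all 12 distinct tours).
Excess = 97 − 89 = 8.

Excess over optimum: 8 blocks.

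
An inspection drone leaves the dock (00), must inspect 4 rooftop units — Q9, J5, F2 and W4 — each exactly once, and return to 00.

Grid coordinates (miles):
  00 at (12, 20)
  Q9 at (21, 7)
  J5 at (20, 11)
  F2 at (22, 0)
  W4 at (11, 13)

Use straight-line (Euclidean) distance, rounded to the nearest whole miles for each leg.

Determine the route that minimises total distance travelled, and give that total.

Minimum total distance: 47 miles.

00 → Q9 → J5 → F2 → W4 → 00: 16+4+11+17+7 = 55
00 → Q9 → J5 → W4 → F2 → 00: 16+4+9+17+22 = 68
00 → Q9 → F2 → J5 → W4 → 00: 16+7+11+9+7 = 50
00 → Q9 → F2 → W4 → J5 → 00: 16+7+17+9+12 = 61
00 → Q9 → W4 → J5 → F2 → 00: 16+12+9+11+22 = 70
00 → Q9 → W4 → F2 → J5 → 00: 16+12+17+11+12 = 68
00 → J5 → Q9 → F2 → W4 → 00: 12+4+7+17+7 = 47
00 → J5 → Q9 → W4 → F2 → 00: 12+4+12+17+22 = 67
00 → J5 → F2 → Q9 → W4 → 00: 12+11+7+12+7 = 49
00 → J5 → W4 → Q9 → F2 → 00: 12+9+12+7+22 = 62
00 → F2 → Q9 → J5 → W4 → 00: 22+7+4+9+7 = 49
00 → F2 → J5 → Q9 → W4 → 00: 22+11+4+12+7 = 56
The minimum is 47.
One optimal route: 00 → J5 → Q9 → F2 → W4 → 00 (or its reverse).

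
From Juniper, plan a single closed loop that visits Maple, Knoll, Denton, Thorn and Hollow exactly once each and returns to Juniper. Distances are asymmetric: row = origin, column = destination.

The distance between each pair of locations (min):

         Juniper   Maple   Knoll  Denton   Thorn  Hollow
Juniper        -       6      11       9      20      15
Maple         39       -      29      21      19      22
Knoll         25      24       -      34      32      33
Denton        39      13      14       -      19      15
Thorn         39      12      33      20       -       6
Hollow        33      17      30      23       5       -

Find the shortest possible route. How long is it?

Minimum total distance: 92 min.

Juniper → Maple → Knoll → Denton → Thorn → Hollow → Juniper: 6+29+34+19+6+33 = 127
Juniper → Maple → Knoll → Denton → Hollow → Thorn → Juniper: 6+29+34+15+5+39 = 128
Juniper → Maple → Knoll → Thorn → Denton → Hollow → Juniper: 6+29+32+20+15+33 = 135
Juniper → Maple → Knoll → Thorn → Hollow → Denton → Juniper: 6+29+32+6+23+39 = 135
Juniper → Maple → Knoll → Hollow → Denton → Thorn → Juniper: 6+29+33+23+19+39 = 149
Juniper → Maple → Knoll → Hollow → Thorn → Denton → Juniper: 6+29+33+5+20+39 = 132
Juniper → Maple → Denton → Knoll → Thorn → Hollow → Juniper: 6+21+14+32+6+33 = 112
Juniper → Maple → Denton → Knoll → Hollow → Thorn → Juniper: 6+21+14+33+5+39 = 118
Juniper → Maple → Denton → Thorn → Knoll → Hollow → Juniper: 6+21+19+33+33+33 = 145
Juniper → Maple → Denton → Thorn → Hollow → Knoll → Juniper: 6+21+19+6+30+25 = 107
Juniper → Maple → Denton → Hollow → Knoll → Thorn → Juniper: 6+21+15+30+32+39 = 143
Juniper → Maple → Denton → Hollow → Thorn → Knoll → Juniper: 6+21+15+5+33+25 = 105
Juniper → Maple → Thorn → Knoll → Denton → Hollow → Juniper: 6+19+33+34+15+33 = 140
Juniper → Maple → Thorn → Knoll → Hollow → Denton → Juniper: 6+19+33+33+23+39 = 153
… (106 more)
Juniper → Maple → Hollow → Thorn → Denton → Knoll → Juniper: 6+22+5+20+14+25 = 92  ← best
The minimum is 92.
One optimal route: Juniper → Maple → Hollow → Thorn → Denton → Knoll → Juniper.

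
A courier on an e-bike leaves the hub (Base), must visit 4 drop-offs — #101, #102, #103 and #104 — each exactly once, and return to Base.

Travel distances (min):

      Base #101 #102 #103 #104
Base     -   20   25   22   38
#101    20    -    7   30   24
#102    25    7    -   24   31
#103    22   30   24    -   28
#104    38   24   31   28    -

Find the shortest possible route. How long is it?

There are 12 distinct closed tours to check (reversals are equivalent).
Base-#101-#102-#103-#104-Base: 20+7+24+28+38 = 117
Base-#101-#102-#104-#103-Base: 20+7+31+28+22 = 108
Base-#101-#103-#102-#104-Base: 20+30+24+31+38 = 143
Base-#101-#103-#104-#102-Base: 20+30+28+31+25 = 134
Base-#101-#104-#102-#103-Base: 20+24+31+24+22 = 121
Base-#101-#104-#103-#102-Base: 20+24+28+24+25 = 121
Base-#102-#101-#103-#104-Base: 25+7+30+28+38 = 128
Base-#102-#101-#104-#103-Base: 25+7+24+28+22 = 106
Base-#102-#103-#101-#104-Base: 25+24+30+24+38 = 141
Base-#102-#104-#101-#103-Base: 25+31+24+30+22 = 132
Base-#103-#101-#102-#104-Base: 22+30+7+31+38 = 128
Base-#103-#102-#101-#104-Base: 22+24+7+24+38 = 115
The minimum is 106.
One optimal route: Base → #102 → #101 → #104 → #103 → Base (or its reverse).

Minimum total distance: 106 min.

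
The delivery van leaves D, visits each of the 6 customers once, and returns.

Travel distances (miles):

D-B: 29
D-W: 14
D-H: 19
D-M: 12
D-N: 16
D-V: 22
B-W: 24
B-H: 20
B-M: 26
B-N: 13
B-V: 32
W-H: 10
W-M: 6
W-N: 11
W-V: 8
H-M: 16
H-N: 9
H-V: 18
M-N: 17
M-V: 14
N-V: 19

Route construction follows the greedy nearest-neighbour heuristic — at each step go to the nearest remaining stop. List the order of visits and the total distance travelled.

D → [M:12 / W:14 / N:16 / H:19 / V:22 / B:29] → M (12)
M → [W:6 / V:14 / H:16 / N:17 / B:26] → W (6)
W → [V:8 / H:10 / N:11 / B:24] → V (8)
V → [H:18 / N:19 / B:32] → H (18)
H → [N:9 / B:20] → N (9)
N → [B:13] → B (13)
Return B→D: 29.
Total = 12 + 6 + 8 + 18 + 9 + 13 + 29 = 95.

Total distance 95 miles via the nearest-neighbour route D → M → W → V → H → N → B → D.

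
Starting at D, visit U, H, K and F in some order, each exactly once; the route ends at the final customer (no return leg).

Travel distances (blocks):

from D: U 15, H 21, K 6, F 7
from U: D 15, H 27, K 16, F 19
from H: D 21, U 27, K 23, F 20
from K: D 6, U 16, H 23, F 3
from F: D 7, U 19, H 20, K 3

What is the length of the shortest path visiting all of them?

There are 4! = 24 possible orderings.
D → U → H → K → F: 15+27+23+3 = 68
D → U → H → F → K: 15+27+20+3 = 65
D → U → K → H → F: 15+16+23+20 = 74
D → U → K → F → H: 15+16+3+20 = 54
D → U → F → H → K: 15+19+20+23 = 77
D → U → F → K → H: 15+19+3+23 = 60
D → H → U → K → F: 21+27+16+3 = 67
D → H → U → F → K: 21+27+19+3 = 70
D → H → K → U → F: 21+23+16+19 = 79
D → H → K → F → U: 21+23+3+19 = 66
D → H → F → U → K: 21+20+19+16 = 76
D → H → F → K → U: 21+20+3+16 = 60
D → K → U → H → F: 6+16+27+20 = 69
D → K → U → F → H: 6+16+19+20 = 61
… (10 more)
D → F → K → U → H: 7+3+16+27 = 53  ← best
The minimum is 53.
One shortest path: D → F → K → U → H.

Shortest open route: 53 blocks.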